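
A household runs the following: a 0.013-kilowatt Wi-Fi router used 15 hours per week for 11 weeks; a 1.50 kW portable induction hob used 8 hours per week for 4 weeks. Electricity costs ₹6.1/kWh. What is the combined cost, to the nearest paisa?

Wi-Fi router: Runtime = 15 h/week × 11 weeks = 165 h
Wi-Fi router: 0.013 kW × 165 h = 2.145 kWh
portable induction hob: Runtime = 8 h/week × 4 weeks = 32 h
portable induction hob: 1.5 kW × 32 h = 48 kWh
Total energy = 50.145 kWh
Cost = 50.145 × ₹6.1 = ₹305.88

₹305.88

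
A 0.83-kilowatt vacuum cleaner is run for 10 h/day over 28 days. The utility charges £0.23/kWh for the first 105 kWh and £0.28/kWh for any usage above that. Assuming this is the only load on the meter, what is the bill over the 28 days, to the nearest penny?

Runtime = 10 h/day × 28 days = 280 h
Energy = 0.83 kW × 280 h = 232.4 kWh
Tier 1 (0–105 kWh): 105 × £0.23 = £24.15
Above 105 kWh: 127.4 × £0.28 = £35.672
Bill = £59.82

£59.82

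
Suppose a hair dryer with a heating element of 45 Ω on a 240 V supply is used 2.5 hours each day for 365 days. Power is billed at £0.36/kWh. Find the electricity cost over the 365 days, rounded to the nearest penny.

£420.48

Power = V²/R = 240²/45 = 1280 W = 1.28 kW
Runtime = 2.5 h/day × 365 days = 912.5 h
Energy = 1.28 kW × 912.5 h = 1168 kWh
Cost = 1168 kWh × £0.36/kWh = £420.48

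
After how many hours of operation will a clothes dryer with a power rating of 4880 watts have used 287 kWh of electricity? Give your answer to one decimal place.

58.8 h

Hours = 287 kWh ÷ 4.88 kW = 58.8 h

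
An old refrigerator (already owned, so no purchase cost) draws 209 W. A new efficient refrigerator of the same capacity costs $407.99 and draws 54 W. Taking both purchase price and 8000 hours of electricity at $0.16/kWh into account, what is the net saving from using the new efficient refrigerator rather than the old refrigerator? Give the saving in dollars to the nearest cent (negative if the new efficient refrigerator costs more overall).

old refrigerator: $0.00 + (209/1000) kW × 8000 h × $0.16 = $0.00 + $267.52 = $267.52
new efficient refrigerator: $407.99 + (54/1000) kW × 8000 h × $0.16 = $407.99 + $69.12 = $477.11
Saving = $267.52 − $477.11 = −$209.59

-$209.59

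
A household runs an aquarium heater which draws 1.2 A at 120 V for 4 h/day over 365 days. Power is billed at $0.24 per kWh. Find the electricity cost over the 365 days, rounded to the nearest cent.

Power = 1.2 A × 120 V = 144 W = 0.144 kW
Runtime = 4 h/day × 365 days = 1460 h
Energy = 0.144 kW × 1460 h = 210.24 kWh
Cost = 210.24 kWh × $0.24/kWh = $50.46

$50.46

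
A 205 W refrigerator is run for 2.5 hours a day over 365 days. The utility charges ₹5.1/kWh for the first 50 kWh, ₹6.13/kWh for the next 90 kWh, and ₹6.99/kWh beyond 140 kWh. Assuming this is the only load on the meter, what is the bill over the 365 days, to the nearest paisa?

₹1135.67

Runtime = 2.5 h/day × 365 days = 912.5 h
Energy = 0.205 kW × 912.5 h = 187.0625 kWh
Tier 1 (0–50 kWh): 50 × ₹5.1 = ₹255
Tier 2 (50–140 kWh): 90 × ₹6.13 = ₹551.7
Above 140 kWh: 47.0625 × ₹6.99 = ₹328.966875
Bill = ₹1135.67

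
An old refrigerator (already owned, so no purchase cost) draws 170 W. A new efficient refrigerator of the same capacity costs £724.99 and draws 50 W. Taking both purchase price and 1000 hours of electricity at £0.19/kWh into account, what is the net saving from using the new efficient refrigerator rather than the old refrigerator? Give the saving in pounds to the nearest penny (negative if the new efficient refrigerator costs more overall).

-£702.19

old refrigerator: £0.00 + (170/1000) kW × 1000 h × £0.19 = £0.00 + £32.3 = £32.3
new efficient refrigerator: £724.99 + (50/1000) kW × 1000 h × £0.19 = £724.99 + £9.5 = £734.49
Saving = £32.3 − £734.49 = −£702.19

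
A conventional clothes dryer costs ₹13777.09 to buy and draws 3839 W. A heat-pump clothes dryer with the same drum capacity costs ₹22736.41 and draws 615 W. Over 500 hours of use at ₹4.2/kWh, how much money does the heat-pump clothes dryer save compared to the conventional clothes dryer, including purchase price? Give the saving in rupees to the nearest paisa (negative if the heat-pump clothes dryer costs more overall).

-₹2188.92

conventional clothes dryer: ₹13777.09 + (3839/1000) kW × 500 h × ₹4.2 = ₹13777.09 + ₹8061.9 = ₹21838.99
heat-pump clothes dryer: ₹22736.41 + (615/1000) kW × 500 h × ₹4.2 = ₹22736.41 + ₹1291.5 = ₹24027.91
Saving = ₹21838.99 − ₹24027.91 = −₹2188.92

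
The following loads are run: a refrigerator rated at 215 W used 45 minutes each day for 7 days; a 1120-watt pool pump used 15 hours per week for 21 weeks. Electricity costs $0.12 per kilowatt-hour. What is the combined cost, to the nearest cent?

$42.47

refrigerator: Runtime = 45 min × 7 = 315 min = 5.25 h
refrigerator: 0.215 kW × 5.25 h = 1.12875 kWh
pool pump: Runtime = 15 h/week × 21 weeks = 315 h
pool pump: 1.12 kW × 315 h = 352.8 kWh
Total energy = 353.92875 kWh
Cost = 353.92875 × $0.12 = $42.47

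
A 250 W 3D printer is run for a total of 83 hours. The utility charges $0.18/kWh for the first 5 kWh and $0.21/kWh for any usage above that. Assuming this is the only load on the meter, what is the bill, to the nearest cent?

$4.21

Energy = 0.25 kW × 83 h = 20.75 kWh
Tier 1 (0–5 kWh): 5 × $0.18 = $0.9
Above 5 kWh: 15.75 × $0.21 = $3.3075
Bill = $4.21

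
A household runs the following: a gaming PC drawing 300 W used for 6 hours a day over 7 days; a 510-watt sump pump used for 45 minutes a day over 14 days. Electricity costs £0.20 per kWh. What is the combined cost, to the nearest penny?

gaming PC: Runtime = 6 h/day × 7 days = 42 h
gaming PC: 0.3 kW × 42 h = 12.6 kWh
sump pump: Runtime = 45 min × 14 = 630 min = 10.5 h
sump pump: 0.51 kW × 10.5 h = 5.355 kWh
Total energy = 17.955 kWh
Cost = 17.955 × £0.20 = £3.59

£3.59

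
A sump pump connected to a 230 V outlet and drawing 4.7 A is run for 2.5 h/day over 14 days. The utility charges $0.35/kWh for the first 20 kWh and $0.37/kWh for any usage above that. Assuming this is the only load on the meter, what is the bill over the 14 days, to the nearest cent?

Power = 4.7 A × 230 V = 1081 W = 1.081 kW
Runtime = 2.5 h/day × 14 days = 35 h
Energy = 1.081 kW × 35 h = 37.835 kWh
Tier 1 (0–20 kWh): 20 × $0.35 = $7
Above 20 kWh: 17.835 × $0.37 = $6.59895
Bill = $13.60

$13.60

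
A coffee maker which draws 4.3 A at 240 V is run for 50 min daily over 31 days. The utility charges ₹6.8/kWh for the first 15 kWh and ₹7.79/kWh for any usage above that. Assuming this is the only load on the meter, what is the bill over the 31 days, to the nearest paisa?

₹192.83

Power = 4.3 A × 240 V = 1032 W = 1.032 kW
Runtime = 50 min × 31 = 1550 min = 25.833333… h
Energy = 1.032 kW × 25.833333… h = 26.66 kWh
Tier 1 (0–15 kWh): 15 × ₹6.8 = ₹102
Above 15 kWh: 11.66 × ₹7.79 = ₹90.8314
Bill = ₹192.83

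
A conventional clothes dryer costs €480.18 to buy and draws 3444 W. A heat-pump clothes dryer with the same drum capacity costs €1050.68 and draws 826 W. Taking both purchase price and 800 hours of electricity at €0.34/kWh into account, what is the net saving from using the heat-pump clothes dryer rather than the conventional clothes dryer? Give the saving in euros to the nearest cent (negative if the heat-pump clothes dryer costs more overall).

€141.60

conventional clothes dryer: €480.18 + (3444/1000) kW × 800 h × €0.34 = €480.18 + €936.768 = €1416.948
heat-pump clothes dryer: €1050.68 + (826/1000) kW × 800 h × €0.34 = €1050.68 + €224.672 = €1275.352
Saving = €1416.948 − €1275.352 = €141.596 → €141.60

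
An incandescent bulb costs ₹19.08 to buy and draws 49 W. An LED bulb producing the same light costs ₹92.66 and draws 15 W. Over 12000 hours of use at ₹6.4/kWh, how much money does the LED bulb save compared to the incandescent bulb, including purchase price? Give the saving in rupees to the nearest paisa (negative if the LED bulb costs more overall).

₹2537.62

incandescent bulb: ₹19.08 + (49/1000) kW × 12000 h × ₹6.4 = ₹19.08 + ₹3763.2 = ₹3782.28
LED bulb: ₹92.66 + (15/1000) kW × 12000 h × ₹6.4 = ₹92.66 + ₹1152 = ₹1244.66
Saving = ₹3782.28 − ₹1244.66 = ₹2537.62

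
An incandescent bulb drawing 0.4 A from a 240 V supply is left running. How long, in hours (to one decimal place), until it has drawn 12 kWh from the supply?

Power = 0.4 A × 240 V = 96 W = 0.096 kW
Hours = 12 kWh ÷ 0.096 kW = 125.0 h

125.0 h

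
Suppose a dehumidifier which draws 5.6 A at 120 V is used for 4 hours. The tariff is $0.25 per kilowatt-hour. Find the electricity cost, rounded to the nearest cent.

Power = 5.6 A × 120 V = 672 W = 0.672 kW
Energy = 0.672 kW × 4 h = 2.688 kWh
Cost = 2.688 kWh × $0.25/kWh = $0.67

$0.67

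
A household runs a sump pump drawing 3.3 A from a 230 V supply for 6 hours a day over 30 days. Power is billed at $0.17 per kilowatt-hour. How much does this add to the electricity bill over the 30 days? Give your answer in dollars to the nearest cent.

Power = 3.3 A × 230 V = 759 W = 0.759 kW
Runtime = 6 h/day × 30 days = 180 h
Energy = 0.759 kW × 180 h = 136.62 kWh
Cost = 136.62 kWh × $0.17/kWh = $23.23

$23.23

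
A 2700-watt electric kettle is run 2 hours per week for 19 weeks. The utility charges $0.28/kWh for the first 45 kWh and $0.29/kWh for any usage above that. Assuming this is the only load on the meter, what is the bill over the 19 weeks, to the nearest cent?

Runtime = 2 h/week × 19 weeks = 38 h
Energy = 2.7 kW × 38 h = 102.6 kWh
Tier 1 (0–45 kWh): 45 × $0.28 = $12.6
Above 45 kWh: 57.6 × $0.29 = $16.704
Bill = $29.30

$29.30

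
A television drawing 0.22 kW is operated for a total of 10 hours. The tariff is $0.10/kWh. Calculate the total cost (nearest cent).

Energy = 0.22 kW × 10 h = 2.2 kWh
Cost = 2.2 kWh × $0.10/kWh = $0.22

$0.22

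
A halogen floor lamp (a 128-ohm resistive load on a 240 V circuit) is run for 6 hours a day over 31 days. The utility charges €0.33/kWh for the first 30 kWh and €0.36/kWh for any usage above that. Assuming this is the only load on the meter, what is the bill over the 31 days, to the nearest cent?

Power = V²/R = 240²/128 = 450 W = 0.45 kW
Runtime = 6 h/day × 31 days = 186 h
Energy = 0.45 kW × 186 h = 83.7 kWh
Tier 1 (0–30 kWh): 30 × €0.33 = €9.9
Above 30 kWh: 53.7 × €0.36 = €19.332
Bill = €29.23

€29.23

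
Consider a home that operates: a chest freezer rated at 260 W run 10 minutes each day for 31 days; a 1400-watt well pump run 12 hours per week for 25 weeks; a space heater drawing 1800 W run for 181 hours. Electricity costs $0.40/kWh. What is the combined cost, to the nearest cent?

chest freezer: Runtime = 10 min × 31 = 310 min = 5.166666… h
chest freezer: 0.26 kW × 5.166666… h = 1.343333… kWh
well pump: Runtime = 12 h/week × 25 weeks = 300 h
well pump: 1.4 kW × 300 h = 420 kWh
space heater: 1.8 kW × 181 h = 325.8 kWh
Total energy = 747.143333… kWh
Cost = 747.143333… × $0.40 = $298.86

$298.86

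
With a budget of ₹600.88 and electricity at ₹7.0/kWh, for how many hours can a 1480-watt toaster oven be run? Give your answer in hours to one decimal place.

58.0 h

Energy available = ₹600.88 ÷ ₹7.0/kWh = 85.84 kWh
Hours = 85.84 kWh ÷ 1.48 kW = 58.0 h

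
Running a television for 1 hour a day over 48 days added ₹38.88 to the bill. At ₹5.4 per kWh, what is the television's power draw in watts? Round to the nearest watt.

Energy = ₹38.88 ÷ ₹5.4/kWh = 7.2 kWh
Runtime = 1 h/day × 48 days = 48 h
Power = 7.2 kWh ÷ 48 h = 0.15 kW = 150 W

150 W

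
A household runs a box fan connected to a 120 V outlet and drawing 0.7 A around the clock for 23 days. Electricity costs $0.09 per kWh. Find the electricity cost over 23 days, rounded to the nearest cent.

Power = 0.7 A × 120 V = 84 W = 0.084 kW
Runtime = 24 h × 23 = 552 h
Energy = 0.084 kW × 552 h = 46.368 kWh
Cost = 46.368 kWh × $0.09/kWh = $4.17

$4.17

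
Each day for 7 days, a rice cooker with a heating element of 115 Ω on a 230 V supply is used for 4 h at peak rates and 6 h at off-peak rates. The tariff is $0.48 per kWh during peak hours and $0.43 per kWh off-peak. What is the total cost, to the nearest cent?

Power = V²/R = 230²/115 = 460 W = 0.46 kW
Peak energy = 0.46 kW × 4 h × 7 = 12.88 kWh
Off-peak energy = 0.46 kW × 6 h × 7 = 19.32 kWh
Cost = 12.88 × $0.48 + 19.32 × $0.43 = $6.1824 + $8.3076 = $14.49

$14.49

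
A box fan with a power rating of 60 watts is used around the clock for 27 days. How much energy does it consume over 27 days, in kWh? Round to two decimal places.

38.88 kWh

Runtime = 24 h × 27 = 648 h
Energy = 0.06 kW × 648 h = 38.88 kWh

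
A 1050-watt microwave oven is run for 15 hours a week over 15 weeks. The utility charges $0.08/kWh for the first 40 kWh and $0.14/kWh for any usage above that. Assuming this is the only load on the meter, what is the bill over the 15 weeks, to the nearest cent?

Runtime = 15 h/week × 15 weeks = 225 h
Energy = 1.05 kW × 225 h = 236.25 kWh
Tier 1 (0–40 kWh): 40 × $0.08 = $3.2
Above 40 kWh: 196.25 × $0.14 = $27.475
Bill = $30.68

$30.68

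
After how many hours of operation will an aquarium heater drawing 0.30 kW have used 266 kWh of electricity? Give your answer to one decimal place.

Hours = 266 kWh ÷ 0.3 kW = 886.7 h

886.7 h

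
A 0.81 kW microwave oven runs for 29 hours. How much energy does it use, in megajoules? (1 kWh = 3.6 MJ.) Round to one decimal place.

84.6 MJ

Energy = 0.81 kW × 29 h = 23.49 kWh
= 23.49 × 3.6 MJ = 84.6 MJ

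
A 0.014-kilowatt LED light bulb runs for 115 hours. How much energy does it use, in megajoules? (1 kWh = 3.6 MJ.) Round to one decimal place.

Energy = 0.014 kW × 115 h = 1.61 kWh
= 1.61 × 3.6 MJ = 5.8 MJ

5.8 MJ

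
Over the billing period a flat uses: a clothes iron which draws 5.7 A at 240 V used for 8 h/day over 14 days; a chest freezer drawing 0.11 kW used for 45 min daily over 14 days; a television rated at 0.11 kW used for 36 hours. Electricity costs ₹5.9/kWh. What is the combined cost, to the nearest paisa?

₹934.15

clothes iron: Power = 5.7 A × 240 V = 1368 W = 1.368 kW
clothes iron: Runtime = 8 h/day × 14 days = 112 h
clothes iron: 1.368 kW × 112 h = 153.216 kWh
chest freezer: Runtime = 45 min × 14 = 630 min = 10.5 h
chest freezer: 0.11 kW × 10.5 h = 1.155 kWh
television: 0.11 kW × 36 h = 3.96 kWh
Total energy = 158.331 kWh
Cost = 158.331 × ₹5.9 = ₹934.15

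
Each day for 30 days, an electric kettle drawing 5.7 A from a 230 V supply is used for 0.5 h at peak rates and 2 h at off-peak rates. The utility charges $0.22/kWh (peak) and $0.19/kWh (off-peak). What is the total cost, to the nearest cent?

Power = 5.7 A × 230 V = 1311 W = 1.311 kW
Peak energy = 1.311 kW × 0.5 h × 30 = 19.665 kWh
Off-peak energy = 1.311 kW × 2 h × 30 = 78.66 kWh
Cost = 19.665 × $0.22 + 78.66 × $0.19 = $4.3263 + $14.9454 = $19.27

$19.27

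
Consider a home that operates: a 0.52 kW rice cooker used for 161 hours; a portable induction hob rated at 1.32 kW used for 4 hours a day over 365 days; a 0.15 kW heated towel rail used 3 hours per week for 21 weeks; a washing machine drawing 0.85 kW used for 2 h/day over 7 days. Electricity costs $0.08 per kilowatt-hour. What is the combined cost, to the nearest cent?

$162.58

rice cooker: 0.52 kW × 161 h = 83.72 kWh
portable induction hob: Runtime = 4 h/day × 365 days = 1460 h
portable induction hob: 1.32 kW × 1460 h = 1927.2 kWh
heated towel rail: Runtime = 3 h/week × 21 weeks = 63 h
heated towel rail: 0.15 kW × 63 h = 9.45 kWh
washing machine: Runtime = 2 h/day × 7 days = 14 h
washing machine: 0.85 kW × 14 h = 11.9 kWh
Total energy = 2032.27 kWh
Cost = 2032.27 × $0.08 = $162.58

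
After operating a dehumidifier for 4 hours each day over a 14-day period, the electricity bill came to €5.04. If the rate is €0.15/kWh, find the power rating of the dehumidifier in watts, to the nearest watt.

Energy = €5.04 ÷ €0.15/kWh = 33.6 kWh
Runtime = 4 h/day × 14 days = 56 h
Power = 33.6 kWh ÷ 56 h = 0.6 kW = 600 W

600 W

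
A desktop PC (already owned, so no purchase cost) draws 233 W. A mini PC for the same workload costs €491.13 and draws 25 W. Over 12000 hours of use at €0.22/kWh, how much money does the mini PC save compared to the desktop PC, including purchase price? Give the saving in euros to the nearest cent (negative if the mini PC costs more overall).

desktop PC: €0.00 + (233/1000) kW × 12000 h × €0.22 = €0.00 + €615.12 = €615.12
mini PC: €491.13 + (25/1000) kW × 12000 h × €0.22 = €491.13 + €66 = €557.13
Saving = €615.12 − €557.13 = €57.99

€57.99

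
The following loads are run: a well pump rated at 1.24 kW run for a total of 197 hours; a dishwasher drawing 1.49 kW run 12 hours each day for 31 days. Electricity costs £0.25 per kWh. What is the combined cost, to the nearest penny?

well pump: 1.24 kW × 197 h = 244.28 kWh
dishwasher: Runtime = 12 h/day × 31 days = 372 h
dishwasher: 1.49 kW × 372 h = 554.28 kWh
Total energy = 798.56 kWh
Cost = 798.56 × £0.25 = £199.64

£199.64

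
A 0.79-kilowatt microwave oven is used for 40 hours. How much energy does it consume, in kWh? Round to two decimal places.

Energy = 0.79 kW × 40 h = 31.6 kWh

31.60 kWh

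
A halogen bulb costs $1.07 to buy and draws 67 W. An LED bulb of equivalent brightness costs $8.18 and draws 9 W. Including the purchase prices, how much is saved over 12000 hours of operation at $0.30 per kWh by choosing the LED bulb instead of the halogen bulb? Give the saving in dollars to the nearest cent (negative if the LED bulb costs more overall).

$201.69

halogen bulb: $1.07 + (67/1000) kW × 12000 h × $0.30 = $1.07 + $241.2 = $242.27
LED bulb: $8.18 + (9/1000) kW × 12000 h × $0.30 = $8.18 + $32.4 = $40.58
Saving = $242.27 − $40.58 = $201.69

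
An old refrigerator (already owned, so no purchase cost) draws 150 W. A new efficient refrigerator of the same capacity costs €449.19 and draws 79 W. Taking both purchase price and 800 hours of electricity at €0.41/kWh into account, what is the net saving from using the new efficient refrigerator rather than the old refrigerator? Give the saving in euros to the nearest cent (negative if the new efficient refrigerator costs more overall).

-€425.90

old refrigerator: €0.00 + (150/1000) kW × 800 h × €0.41 = €0.00 + €49.2 = €49.2
new efficient refrigerator: €449.19 + (79/1000) kW × 800 h × €0.41 = €449.19 + €25.912 = €475.102
Saving = €49.2 − €475.102 = −€425.902 → -€425.90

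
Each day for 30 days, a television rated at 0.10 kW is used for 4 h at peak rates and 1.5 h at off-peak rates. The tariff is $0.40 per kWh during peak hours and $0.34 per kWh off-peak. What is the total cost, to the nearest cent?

Peak energy = 0.1 kW × 4 h × 30 = 12 kWh
Off-peak energy = 0.1 kW × 1.5 h × 30 = 4.5 kWh
Cost = 12 × $0.40 + 4.5 × $0.34 = $4.8 + $1.53 = $6.33

$6.33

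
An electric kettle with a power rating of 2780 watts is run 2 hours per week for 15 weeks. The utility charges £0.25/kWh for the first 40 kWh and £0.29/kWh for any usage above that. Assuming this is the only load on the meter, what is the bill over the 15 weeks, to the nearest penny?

£22.59

Runtime = 2 h/week × 15 weeks = 30 h
Energy = 2.78 kW × 30 h = 83.4 kWh
Tier 1 (0–40 kWh): 40 × £0.25 = £10
Above 40 kWh: 43.4 × £0.29 = £12.586
Bill = £22.59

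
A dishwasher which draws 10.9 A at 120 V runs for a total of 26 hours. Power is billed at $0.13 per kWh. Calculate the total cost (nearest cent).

$4.42

Power = 10.9 A × 120 V = 1308 W = 1.308 kW
Energy = 1.308 kW × 26 h = 34.008 kWh
Cost = 34.008 kWh × $0.13/kWh = $4.42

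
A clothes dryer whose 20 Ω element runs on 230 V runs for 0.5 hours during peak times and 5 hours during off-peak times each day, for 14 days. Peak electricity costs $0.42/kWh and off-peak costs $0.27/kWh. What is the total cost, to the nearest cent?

$57.77

Power = V²/R = 230²/20 = 2645 W = 2.645 kW
Peak energy = 2.645 kW × 0.5 h × 14 = 18.515 kWh
Off-peak energy = 2.645 kW × 5 h × 14 = 185.15 kWh
Cost = 18.515 × $0.42 + 185.15 × $0.27 = $7.7763 + $49.9905 = $57.77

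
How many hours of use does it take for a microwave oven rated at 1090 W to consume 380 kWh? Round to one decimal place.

348.6 h

Hours = 380 kWh ÷ 1.09 kW = 348.6 h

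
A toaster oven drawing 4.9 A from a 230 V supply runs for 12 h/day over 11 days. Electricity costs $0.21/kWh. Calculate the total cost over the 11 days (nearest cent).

$31.24

Power = 4.9 A × 230 V = 1127 W = 1.127 kW
Runtime = 12 h/day × 11 days = 132 h
Energy = 1.127 kW × 132 h = 148.764 kWh
Cost = 148.764 kWh × $0.21/kWh = $31.24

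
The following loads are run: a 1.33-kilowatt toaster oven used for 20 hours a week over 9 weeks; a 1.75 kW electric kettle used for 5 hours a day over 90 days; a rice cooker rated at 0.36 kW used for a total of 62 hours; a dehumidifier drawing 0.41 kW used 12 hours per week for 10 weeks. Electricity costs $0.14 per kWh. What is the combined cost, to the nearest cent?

toaster oven: Runtime = 20 h/week × 9 weeks = 180 h
toaster oven: 1.33 kW × 180 h = 239.4 kWh
electric kettle: Runtime = 5 h/day × 90 days = 450 h
electric kettle: 1.75 kW × 450 h = 787.5 kWh
rice cooker: 0.36 kW × 62 h = 22.32 kWh
dehumidifier: Runtime = 12 h/week × 10 weeks = 120 h
dehumidifier: 0.41 kW × 120 h = 49.2 kWh
Total energy = 1098.42 kWh
Cost = 1098.42 × $0.14 = $153.78

$153.78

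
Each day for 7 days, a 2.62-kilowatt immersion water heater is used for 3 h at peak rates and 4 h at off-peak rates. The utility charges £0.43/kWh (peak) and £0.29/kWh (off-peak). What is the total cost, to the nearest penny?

£44.93

Peak energy = 2.62 kW × 3 h × 7 = 55.02 kWh
Off-peak energy = 2.62 kW × 4 h × 7 = 73.36 kWh
Cost = 55.02 × £0.43 + 73.36 × £0.29 = £23.6586 + £21.2744 = £44.93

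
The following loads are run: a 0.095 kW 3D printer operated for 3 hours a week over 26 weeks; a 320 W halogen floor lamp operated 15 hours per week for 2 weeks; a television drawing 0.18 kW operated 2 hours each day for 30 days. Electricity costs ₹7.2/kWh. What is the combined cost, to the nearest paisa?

3D printer: Runtime = 3 h/week × 26 weeks = 78 h
3D printer: 0.095 kW × 78 h = 7.41 kWh
halogen floor lamp: Runtime = 15 h/week × 2 weeks = 30 h
halogen floor lamp: 0.32 kW × 30 h = 9.6 kWh
television: Runtime = 2 h/day × 30 days = 60 h
television: 0.18 kW × 60 h = 10.8 kWh
Total energy = 27.81 kWh
Cost = 27.81 × ₹7.2 = ₹200.23

₹200.23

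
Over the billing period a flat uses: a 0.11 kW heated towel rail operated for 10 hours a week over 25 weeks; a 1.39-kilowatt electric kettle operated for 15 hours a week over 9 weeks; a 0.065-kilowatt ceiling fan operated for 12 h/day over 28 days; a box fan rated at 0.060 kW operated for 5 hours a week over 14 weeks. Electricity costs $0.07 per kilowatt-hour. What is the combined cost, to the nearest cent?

heated towel rail: Runtime = 10 h/week × 25 weeks = 250 h
heated towel rail: 0.11 kW × 250 h = 27.5 kWh
electric kettle: Runtime = 15 h/week × 9 weeks = 135 h
electric kettle: 1.39 kW × 135 h = 187.65 kWh
ceiling fan: Runtime = 12 h/day × 28 days = 336 h
ceiling fan: 0.065 kW × 336 h = 21.84 kWh
box fan: Runtime = 5 h/week × 14 weeks = 70 h
box fan: 0.06 kW × 70 h = 4.2 kWh
Total energy = 241.19 kWh
Cost = 241.19 × $0.07 = $16.88

$16.88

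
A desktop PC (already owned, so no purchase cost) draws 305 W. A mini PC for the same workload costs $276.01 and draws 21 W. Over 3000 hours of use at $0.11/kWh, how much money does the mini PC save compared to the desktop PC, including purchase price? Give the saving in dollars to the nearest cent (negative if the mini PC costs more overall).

-$182.29

desktop PC: $0.00 + (305/1000) kW × 3000 h × $0.11 = $0.00 + $100.65 = $100.65
mini PC: $276.01 + (21/1000) kW × 3000 h × $0.11 = $276.01 + $6.93 = $282.94
Saving = $100.65 − $282.94 = −$182.29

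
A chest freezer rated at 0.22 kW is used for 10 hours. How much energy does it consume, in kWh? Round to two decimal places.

Energy = 0.22 kW × 10 h = 2.2 kWh

2.20 kWh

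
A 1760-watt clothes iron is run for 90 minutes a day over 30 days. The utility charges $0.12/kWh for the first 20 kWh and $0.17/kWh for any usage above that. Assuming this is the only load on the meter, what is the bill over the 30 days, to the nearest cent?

$12.46

Runtime = 90 min × 30 = 2700 min = 45 h
Energy = 1.76 kW × 45 h = 79.2 kWh
Tier 1 (0–20 kWh): 20 × $0.12 = $2.4
Above 20 kWh: 59.2 × $0.17 = $10.064
Bill = $12.46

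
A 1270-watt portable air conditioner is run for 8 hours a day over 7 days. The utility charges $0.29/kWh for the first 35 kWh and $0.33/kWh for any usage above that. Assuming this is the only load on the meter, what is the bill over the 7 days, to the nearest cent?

$22.07

Runtime = 8 h/day × 7 days = 56 h
Energy = 1.27 kW × 56 h = 71.12 kWh
Tier 1 (0–35 kWh): 35 × $0.29 = $10.15
Above 35 kWh: 36.12 × $0.33 = $11.9196
Bill = $22.07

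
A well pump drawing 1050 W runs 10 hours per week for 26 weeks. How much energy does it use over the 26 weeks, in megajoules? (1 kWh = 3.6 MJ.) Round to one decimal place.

Runtime = 10 h/week × 26 weeks = 260 h
Energy = 1.05 kW × 260 h = 273 kWh
= 273 × 3.6 MJ = 982.8 MJ

982.8 MJ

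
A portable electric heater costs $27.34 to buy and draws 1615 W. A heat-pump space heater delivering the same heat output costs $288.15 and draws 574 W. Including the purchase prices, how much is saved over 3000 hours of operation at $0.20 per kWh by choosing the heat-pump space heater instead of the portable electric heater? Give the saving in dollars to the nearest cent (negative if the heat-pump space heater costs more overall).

$363.79

portable electric heater: $27.34 + (1615/1000) kW × 3000 h × $0.20 = $27.34 + $969 = $996.34
heat-pump space heater: $288.15 + (574/1000) kW × 3000 h × $0.20 = $288.15 + $344.4 = $632.55
Saving = $996.34 − $632.55 = $363.79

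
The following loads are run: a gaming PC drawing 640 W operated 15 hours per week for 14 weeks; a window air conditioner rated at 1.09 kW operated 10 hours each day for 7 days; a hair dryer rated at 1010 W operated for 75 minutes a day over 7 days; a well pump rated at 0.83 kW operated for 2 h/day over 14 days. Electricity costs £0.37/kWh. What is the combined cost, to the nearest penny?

£89.83

gaming PC: Runtime = 15 h/week × 14 weeks = 210 h
gaming PC: 0.64 kW × 210 h = 134.4 kWh
window air conditioner: Runtime = 10 h/day × 7 days = 70 h
window air conditioner: 1.09 kW × 70 h = 76.3 kWh
hair dryer: Runtime = 75 min × 7 = 525 min = 8.75 h
hair dryer: 1.01 kW × 8.75 h = 8.8375 kWh
well pump: Runtime = 2 h/day × 14 days = 28 h
well pump: 0.83 kW × 28 h = 23.24 kWh
Total energy = 242.7775 kWh
Cost = 242.7775 × £0.37 = £89.83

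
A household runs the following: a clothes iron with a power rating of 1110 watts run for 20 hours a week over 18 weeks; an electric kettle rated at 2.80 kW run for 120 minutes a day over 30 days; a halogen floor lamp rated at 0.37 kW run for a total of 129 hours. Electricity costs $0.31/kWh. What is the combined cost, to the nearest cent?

clothes iron: Runtime = 20 h/week × 18 weeks = 360 h
clothes iron: 1.11 kW × 360 h = 399.6 kWh
electric kettle: Runtime = 120 min × 30 = 3600 min = 60 h
electric kettle: 2.8 kW × 60 h = 168 kWh
halogen floor lamp: 0.37 kW × 129 h = 47.73 kWh
Total energy = 615.33 kWh
Cost = 615.33 × $0.31 = $190.75

$190.75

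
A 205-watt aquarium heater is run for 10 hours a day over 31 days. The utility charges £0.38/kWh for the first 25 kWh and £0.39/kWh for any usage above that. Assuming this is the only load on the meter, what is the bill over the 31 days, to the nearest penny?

£24.53

Runtime = 10 h/day × 31 days = 310 h
Energy = 0.205 kW × 310 h = 63.55 kWh
Tier 1 (0–25 kWh): 25 × £0.38 = £9.5
Above 25 kWh: 38.55 × £0.39 = £15.0345
Bill = £24.53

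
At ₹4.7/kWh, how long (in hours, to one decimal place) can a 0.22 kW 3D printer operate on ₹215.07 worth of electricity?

208.0 h

Energy available = ₹215.07 ÷ ₹4.7/kWh = 45.7596 kWh
Hours = 45.7596 kWh ÷ 0.22 kW = 208.0 h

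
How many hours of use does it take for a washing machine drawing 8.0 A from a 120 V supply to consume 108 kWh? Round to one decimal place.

Power = 8.0 A × 120 V = 960 W = 0.96 kW
Hours = 108 kWh ÷ 0.96 kW = 112.5 h

112.5 h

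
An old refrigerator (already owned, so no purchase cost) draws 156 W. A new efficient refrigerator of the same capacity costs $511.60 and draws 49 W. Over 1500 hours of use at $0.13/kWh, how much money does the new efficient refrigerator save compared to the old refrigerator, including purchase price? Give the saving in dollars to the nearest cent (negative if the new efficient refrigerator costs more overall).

-$490.74

old refrigerator: $0.00 + (156/1000) kW × 1500 h × $0.13 = $0.00 + $30.42 = $30.42
new efficient refrigerator: $511.60 + (49/1000) kW × 1500 h × $0.13 = $511.60 + $9.555 = $521.155
Saving = $30.42 − $521.155 = −$490.735 → -$490.74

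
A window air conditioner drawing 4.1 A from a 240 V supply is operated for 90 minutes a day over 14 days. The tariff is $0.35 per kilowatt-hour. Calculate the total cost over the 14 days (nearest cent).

Power = 4.1 A × 240 V = 984 W = 0.984 kW
Runtime = 90 min × 14 = 1260 min = 21 h
Energy = 0.984 kW × 21 h = 20.664 kWh
Cost = 20.664 kWh × $0.35/kWh = $7.23

$7.23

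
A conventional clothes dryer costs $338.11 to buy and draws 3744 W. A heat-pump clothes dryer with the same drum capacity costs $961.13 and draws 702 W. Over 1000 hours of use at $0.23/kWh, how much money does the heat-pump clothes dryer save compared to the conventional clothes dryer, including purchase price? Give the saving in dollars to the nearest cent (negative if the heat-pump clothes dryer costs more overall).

conventional clothes dryer: $338.11 + (3744/1000) kW × 1000 h × $0.23 = $338.11 + $861.12 = $1199.23
heat-pump clothes dryer: $961.13 + (702/1000) kW × 1000 h × $0.23 = $961.13 + $161.46 = $1122.59
Saving = $1199.23 − $1122.59 = $76.64

$76.64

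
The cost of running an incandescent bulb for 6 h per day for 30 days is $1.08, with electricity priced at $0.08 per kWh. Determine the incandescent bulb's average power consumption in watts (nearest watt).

75 W

Energy = $1.08 ÷ $0.08/kWh = 13.5 kWh
Runtime = 6 h/day × 30 days = 180 h
Power = 13.5 kWh ÷ 180 h = 0.075 kW = 75 W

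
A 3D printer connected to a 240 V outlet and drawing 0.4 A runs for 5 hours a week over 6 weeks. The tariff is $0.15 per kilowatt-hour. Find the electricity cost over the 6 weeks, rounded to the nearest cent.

Power = 0.4 A × 240 V = 96 W = 0.096 kW
Runtime = 5 h/week × 6 weeks = 30 h
Energy = 0.096 kW × 30 h = 2.88 kWh
Cost = 2.88 kWh × $0.15/kWh = $0.43

$0.43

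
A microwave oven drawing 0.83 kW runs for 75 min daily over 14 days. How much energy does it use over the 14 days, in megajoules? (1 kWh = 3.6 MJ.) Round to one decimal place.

Runtime = 75 min × 14 = 1050 min = 17.5 h
Energy = 0.83 kW × 17.5 h = 14.525 kWh
= 14.525 × 3.6 MJ = 52.3 MJ

52.3 MJ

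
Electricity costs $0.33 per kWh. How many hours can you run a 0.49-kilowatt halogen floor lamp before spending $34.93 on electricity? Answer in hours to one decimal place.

216.0 h

Energy available = $34.93 ÷ $0.33/kWh = 105.8485 kWh
Hours = 105.8485 kWh ÷ 0.49 kW = 216.0 h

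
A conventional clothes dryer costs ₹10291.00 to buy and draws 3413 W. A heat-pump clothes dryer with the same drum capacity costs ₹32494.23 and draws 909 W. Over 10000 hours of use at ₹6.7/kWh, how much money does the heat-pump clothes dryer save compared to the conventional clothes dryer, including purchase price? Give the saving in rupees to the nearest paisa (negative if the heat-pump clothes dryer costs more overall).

₹145564.77

conventional clothes dryer: ₹10291.00 + (3413/1000) kW × 10000 h × ₹6.7 = ₹10291.00 + ₹228671 = ₹238962
heat-pump clothes dryer: ₹32494.23 + (909/1000) kW × 10000 h × ₹6.7 = ₹32494.23 + ₹60903 = ₹93397.23
Saving = ₹238962 − ₹93397.23 = ₹145564.77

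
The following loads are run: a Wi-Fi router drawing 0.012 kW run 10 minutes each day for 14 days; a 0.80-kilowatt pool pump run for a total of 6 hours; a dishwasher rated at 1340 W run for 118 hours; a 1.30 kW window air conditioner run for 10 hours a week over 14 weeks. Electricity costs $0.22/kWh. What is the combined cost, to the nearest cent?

$75.89

Wi-Fi router: Runtime = 10 min × 14 = 140 min = 2.333333… h
Wi-Fi router: 0.012 kW × 2.333333… h = 0.028 kWh
pool pump: 0.8 kW × 6 h = 4.8 kWh
dishwasher: 1.34 kW × 118 h = 158.12 kWh
window air conditioner: Runtime = 10 h/week × 14 weeks = 140 h
window air conditioner: 1.3 kW × 140 h = 182 kWh
Total energy = 344.948 kWh
Cost = 344.948 × $0.22 = $75.89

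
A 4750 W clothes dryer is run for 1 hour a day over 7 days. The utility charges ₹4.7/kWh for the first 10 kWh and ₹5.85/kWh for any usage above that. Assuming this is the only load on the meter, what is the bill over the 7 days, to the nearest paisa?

Runtime = 1 h/day × 7 days = 7 h
Energy = 4.75 kW × 7 h = 33.25 kWh
Tier 1 (0–10 kWh): 10 × ₹4.7 = ₹47
Above 10 kWh: 23.25 × ₹5.85 = ₹136.0125
Bill = ₹183.01

₹183.01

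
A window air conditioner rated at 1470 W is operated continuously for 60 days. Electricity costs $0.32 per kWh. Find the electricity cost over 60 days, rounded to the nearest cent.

$677.38

Runtime = 24 h × 60 = 1440 h
Energy = 1.47 kW × 1440 h = 2116.8 kWh
Cost = 2116.8 kWh × $0.32/kWh = $677.38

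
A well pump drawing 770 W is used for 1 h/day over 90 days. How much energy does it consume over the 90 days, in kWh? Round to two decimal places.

Runtime = 1 h/day × 90 days = 90 h
Energy = 0.77 kW × 90 h = 69.3 kWh

69.30 kWh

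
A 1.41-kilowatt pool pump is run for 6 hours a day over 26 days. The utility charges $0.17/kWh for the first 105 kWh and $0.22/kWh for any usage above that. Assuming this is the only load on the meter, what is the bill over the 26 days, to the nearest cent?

Runtime = 6 h/day × 26 days = 156 h
Energy = 1.41 kW × 156 h = 219.96 kWh
Tier 1 (0–105 kWh): 105 × $0.17 = $17.85
Above 105 kWh: 114.96 × $0.22 = $25.2912
Bill = $43.14

$43.14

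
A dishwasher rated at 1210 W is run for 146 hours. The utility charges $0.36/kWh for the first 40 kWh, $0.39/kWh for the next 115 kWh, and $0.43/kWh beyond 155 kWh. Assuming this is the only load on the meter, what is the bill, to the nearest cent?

Energy = 1.21 kW × 146 h = 176.66 kWh
Tier 1 (0–40 kWh): 40 × $0.36 = $14.4
Tier 2 (40–155 kWh): 115 × $0.39 = $44.85
Above 155 kWh: 21.66 × $0.43 = $9.3138
Bill = $68.56

$68.56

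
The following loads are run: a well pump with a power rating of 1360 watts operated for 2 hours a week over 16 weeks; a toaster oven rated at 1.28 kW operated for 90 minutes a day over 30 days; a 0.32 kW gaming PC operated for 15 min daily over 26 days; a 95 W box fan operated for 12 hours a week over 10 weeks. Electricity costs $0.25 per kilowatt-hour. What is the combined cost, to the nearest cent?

well pump: Runtime = 2 h/week × 16 weeks = 32 h
well pump: 1.36 kW × 32 h = 43.52 kWh
toaster oven: Runtime = 90 min × 30 = 2700 min = 45 h
toaster oven: 1.28 kW × 45 h = 57.6 kWh
gaming PC: Runtime = 15 min × 26 = 390 min = 6.5 h
gaming PC: 0.32 kW × 6.5 h = 2.08 kWh
box fan: Runtime = 12 h/week × 10 weeks = 120 h
box fan: 0.095 kW × 120 h = 11.4 kWh
Total energy = 114.6 kWh
Cost = 114.6 × $0.25 = $28.65

$28.65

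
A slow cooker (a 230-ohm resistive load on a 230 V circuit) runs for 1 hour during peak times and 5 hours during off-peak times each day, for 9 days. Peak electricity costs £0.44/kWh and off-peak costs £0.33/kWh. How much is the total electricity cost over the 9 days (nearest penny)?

£4.33

Power = V²/R = 230²/230 = 230 W = 0.23 kW
Peak energy = 0.23 kW × 1 h × 9 = 2.07 kWh
Off-peak energy = 0.23 kW × 5 h × 9 = 10.35 kWh
Cost = 2.07 × £0.44 + 10.35 × £0.33 = £0.9108 + £3.4155 = £4.33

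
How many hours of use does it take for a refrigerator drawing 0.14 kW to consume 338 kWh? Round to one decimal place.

2414.3 h

Hours = 338 kWh ÷ 0.14 kW = 2414.3 h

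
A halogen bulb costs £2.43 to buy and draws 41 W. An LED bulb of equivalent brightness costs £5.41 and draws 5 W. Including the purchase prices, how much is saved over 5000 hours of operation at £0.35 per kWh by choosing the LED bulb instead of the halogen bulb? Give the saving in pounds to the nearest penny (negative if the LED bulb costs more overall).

halogen bulb: £2.43 + (41/1000) kW × 5000 h × £0.35 = £2.43 + £71.75 = £74.18
LED bulb: £5.41 + (5/1000) kW × 5000 h × £0.35 = £5.41 + £8.75 = £14.16
Saving = £74.18 − £14.16 = £60.02

£60.02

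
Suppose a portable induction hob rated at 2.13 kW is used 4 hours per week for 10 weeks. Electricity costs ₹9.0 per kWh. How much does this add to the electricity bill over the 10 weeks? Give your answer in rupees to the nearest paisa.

₹766.80

Runtime = 4 h/week × 10 weeks = 40 h
Energy = 2.13 kW × 40 h = 85.2 kWh
Cost = 85.2 kWh × ₹9.0/kWh = ₹766.80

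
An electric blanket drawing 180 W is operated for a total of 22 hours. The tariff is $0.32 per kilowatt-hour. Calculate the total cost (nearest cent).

$1.27

Energy = 0.18 kW × 22 h = 3.96 kWh
Cost = 3.96 kWh × $0.32/kWh = $1.27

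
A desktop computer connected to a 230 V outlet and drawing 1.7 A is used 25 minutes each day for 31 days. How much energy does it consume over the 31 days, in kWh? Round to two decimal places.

5.05 kWh

Power = 1.7 A × 230 V = 391 W = 0.391 kW
Runtime = 25 min × 31 = 775 min = 12.916666… h
Energy = 0.391 kW × 12.916666… h = 5.050416… kWh ≈ 5.05 kWh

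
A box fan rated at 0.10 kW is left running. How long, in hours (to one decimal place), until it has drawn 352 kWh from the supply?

Hours = 352 kWh ÷ 0.1 kW = 3520.0 h

3520.0 h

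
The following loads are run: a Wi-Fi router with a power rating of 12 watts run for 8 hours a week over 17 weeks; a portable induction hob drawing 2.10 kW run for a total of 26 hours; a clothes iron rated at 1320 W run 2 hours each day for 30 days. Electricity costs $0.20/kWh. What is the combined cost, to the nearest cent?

$27.09

Wi-Fi router: Runtime = 8 h/week × 17 weeks = 136 h
Wi-Fi router: 0.012 kW × 136 h = 1.632 kWh
portable induction hob: 2.1 kW × 26 h = 54.6 kWh
clothes iron: Runtime = 2 h/day × 30 days = 60 h
clothes iron: 1.32 kW × 60 h = 79.2 kWh
Total energy = 135.432 kWh
Cost = 135.432 × $0.20 = $27.09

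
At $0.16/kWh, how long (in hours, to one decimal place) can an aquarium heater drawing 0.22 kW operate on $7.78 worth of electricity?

Energy available = $7.78 ÷ $0.16/kWh = 48.625 kWh
Hours = 48.625 kWh ÷ 0.22 kW = 221.0 h

221.0 h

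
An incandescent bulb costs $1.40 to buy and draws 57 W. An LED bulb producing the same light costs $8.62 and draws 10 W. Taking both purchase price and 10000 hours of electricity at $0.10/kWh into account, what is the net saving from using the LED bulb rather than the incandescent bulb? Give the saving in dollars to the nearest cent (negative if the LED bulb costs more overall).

incandescent bulb: $1.40 + (57/1000) kW × 10000 h × $0.10 = $1.40 + $57 = $58.4
LED bulb: $8.62 + (10/1000) kW × 10000 h × $0.10 = $8.62 + $10 = $18.62
Saving = $58.4 − $18.62 = $39.78

$39.78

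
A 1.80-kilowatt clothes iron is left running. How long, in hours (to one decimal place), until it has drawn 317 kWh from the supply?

Hours = 317 kWh ÷ 1.8 kW = 176.1 h

176.1 h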